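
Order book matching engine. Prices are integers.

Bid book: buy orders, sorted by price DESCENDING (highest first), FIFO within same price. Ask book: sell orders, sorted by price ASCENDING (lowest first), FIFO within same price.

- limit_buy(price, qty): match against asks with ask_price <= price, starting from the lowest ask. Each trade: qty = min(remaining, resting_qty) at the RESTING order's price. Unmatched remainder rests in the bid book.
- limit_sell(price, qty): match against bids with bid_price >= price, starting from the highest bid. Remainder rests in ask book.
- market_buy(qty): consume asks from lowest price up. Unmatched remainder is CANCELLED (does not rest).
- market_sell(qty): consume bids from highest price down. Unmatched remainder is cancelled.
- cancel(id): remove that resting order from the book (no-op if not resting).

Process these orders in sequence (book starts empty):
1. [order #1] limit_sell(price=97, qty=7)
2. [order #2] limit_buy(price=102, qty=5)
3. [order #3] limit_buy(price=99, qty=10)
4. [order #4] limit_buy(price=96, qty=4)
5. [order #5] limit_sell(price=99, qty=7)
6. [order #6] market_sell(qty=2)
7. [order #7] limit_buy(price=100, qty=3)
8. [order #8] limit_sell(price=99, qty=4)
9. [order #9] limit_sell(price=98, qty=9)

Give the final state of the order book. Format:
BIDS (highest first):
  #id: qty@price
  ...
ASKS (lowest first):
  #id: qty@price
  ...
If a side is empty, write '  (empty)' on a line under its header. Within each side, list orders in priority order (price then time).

After op 1 [order #1] limit_sell(price=97, qty=7): fills=none; bids=[-] asks=[#1:7@97]
After op 2 [order #2] limit_buy(price=102, qty=5): fills=#2x#1:5@97; bids=[-] asks=[#1:2@97]
After op 3 [order #3] limit_buy(price=99, qty=10): fills=#3x#1:2@97; bids=[#3:8@99] asks=[-]
After op 4 [order #4] limit_buy(price=96, qty=4): fills=none; bids=[#3:8@99 #4:4@96] asks=[-]
After op 5 [order #5] limit_sell(price=99, qty=7): fills=#3x#5:7@99; bids=[#3:1@99 #4:4@96] asks=[-]
After op 6 [order #6] market_sell(qty=2): fills=#3x#6:1@99 #4x#6:1@96; bids=[#4:3@96] asks=[-]
After op 7 [order #7] limit_buy(price=100, qty=3): fills=none; bids=[#7:3@100 #4:3@96] asks=[-]
After op 8 [order #8] limit_sell(price=99, qty=4): fills=#7x#8:3@100; bids=[#4:3@96] asks=[#8:1@99]
After op 9 [order #9] limit_sell(price=98, qty=9): fills=none; bids=[#4:3@96] asks=[#9:9@98 #8:1@99]

Answer: BIDS (highest first):
  #4: 3@96
ASKS (lowest first):
  #9: 9@98
  #8: 1@99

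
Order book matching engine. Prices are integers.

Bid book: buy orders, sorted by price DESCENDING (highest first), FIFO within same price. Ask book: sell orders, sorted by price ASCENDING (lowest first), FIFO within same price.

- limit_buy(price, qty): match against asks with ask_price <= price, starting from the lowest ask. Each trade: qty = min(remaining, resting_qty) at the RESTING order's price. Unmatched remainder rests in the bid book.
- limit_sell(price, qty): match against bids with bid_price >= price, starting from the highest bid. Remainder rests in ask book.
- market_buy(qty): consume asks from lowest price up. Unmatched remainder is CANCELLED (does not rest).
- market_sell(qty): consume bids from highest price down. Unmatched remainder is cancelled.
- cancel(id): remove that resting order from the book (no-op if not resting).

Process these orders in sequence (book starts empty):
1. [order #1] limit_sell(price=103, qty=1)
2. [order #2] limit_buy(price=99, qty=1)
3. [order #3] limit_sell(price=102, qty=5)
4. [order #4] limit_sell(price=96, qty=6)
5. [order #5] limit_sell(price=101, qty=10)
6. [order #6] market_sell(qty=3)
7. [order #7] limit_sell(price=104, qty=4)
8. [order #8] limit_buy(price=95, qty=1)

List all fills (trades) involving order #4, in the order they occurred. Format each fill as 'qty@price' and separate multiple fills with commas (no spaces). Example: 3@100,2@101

Answer: 1@99

Derivation:
After op 1 [order #1] limit_sell(price=103, qty=1): fills=none; bids=[-] asks=[#1:1@103]
After op 2 [order #2] limit_buy(price=99, qty=1): fills=none; bids=[#2:1@99] asks=[#1:1@103]
After op 3 [order #3] limit_sell(price=102, qty=5): fills=none; bids=[#2:1@99] asks=[#3:5@102 #1:1@103]
After op 4 [order #4] limit_sell(price=96, qty=6): fills=#2x#4:1@99; bids=[-] asks=[#4:5@96 #3:5@102 #1:1@103]
After op 5 [order #5] limit_sell(price=101, qty=10): fills=none; bids=[-] asks=[#4:5@96 #5:10@101 #3:5@102 #1:1@103]
After op 6 [order #6] market_sell(qty=3): fills=none; bids=[-] asks=[#4:5@96 #5:10@101 #3:5@102 #1:1@103]
After op 7 [order #7] limit_sell(price=104, qty=4): fills=none; bids=[-] asks=[#4:5@96 #5:10@101 #3:5@102 #1:1@103 #7:4@104]
After op 8 [order #8] limit_buy(price=95, qty=1): fills=none; bids=[#8:1@95] asks=[#4:5@96 #5:10@101 #3:5@102 #1:1@103 #7:4@104]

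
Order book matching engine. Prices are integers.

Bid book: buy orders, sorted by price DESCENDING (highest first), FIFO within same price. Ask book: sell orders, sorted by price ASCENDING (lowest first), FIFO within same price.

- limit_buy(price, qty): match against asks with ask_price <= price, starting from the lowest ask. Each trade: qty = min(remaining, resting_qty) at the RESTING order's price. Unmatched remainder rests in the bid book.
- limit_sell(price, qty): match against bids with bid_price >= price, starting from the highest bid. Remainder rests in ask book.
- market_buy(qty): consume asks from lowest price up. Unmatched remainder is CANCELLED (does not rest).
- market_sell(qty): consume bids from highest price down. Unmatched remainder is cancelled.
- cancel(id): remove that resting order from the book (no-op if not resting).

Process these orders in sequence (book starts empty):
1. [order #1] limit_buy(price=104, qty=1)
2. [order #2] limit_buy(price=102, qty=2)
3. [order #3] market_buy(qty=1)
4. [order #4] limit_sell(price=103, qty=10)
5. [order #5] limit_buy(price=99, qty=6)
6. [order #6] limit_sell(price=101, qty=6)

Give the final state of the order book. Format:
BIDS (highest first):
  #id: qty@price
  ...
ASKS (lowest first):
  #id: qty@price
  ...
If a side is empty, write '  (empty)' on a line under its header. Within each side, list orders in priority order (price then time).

After op 1 [order #1] limit_buy(price=104, qty=1): fills=none; bids=[#1:1@104] asks=[-]
After op 2 [order #2] limit_buy(price=102, qty=2): fills=none; bids=[#1:1@104 #2:2@102] asks=[-]
After op 3 [order #3] market_buy(qty=1): fills=none; bids=[#1:1@104 #2:2@102] asks=[-]
After op 4 [order #4] limit_sell(price=103, qty=10): fills=#1x#4:1@104; bids=[#2:2@102] asks=[#4:9@103]
After op 5 [order #5] limit_buy(price=99, qty=6): fills=none; bids=[#2:2@102 #5:6@99] asks=[#4:9@103]
After op 6 [order #6] limit_sell(price=101, qty=6): fills=#2x#6:2@102; bids=[#5:6@99] asks=[#6:4@101 #4:9@103]

Answer: BIDS (highest first):
  #5: 6@99
ASKS (lowest first):
  #6: 4@101
  #4: 9@103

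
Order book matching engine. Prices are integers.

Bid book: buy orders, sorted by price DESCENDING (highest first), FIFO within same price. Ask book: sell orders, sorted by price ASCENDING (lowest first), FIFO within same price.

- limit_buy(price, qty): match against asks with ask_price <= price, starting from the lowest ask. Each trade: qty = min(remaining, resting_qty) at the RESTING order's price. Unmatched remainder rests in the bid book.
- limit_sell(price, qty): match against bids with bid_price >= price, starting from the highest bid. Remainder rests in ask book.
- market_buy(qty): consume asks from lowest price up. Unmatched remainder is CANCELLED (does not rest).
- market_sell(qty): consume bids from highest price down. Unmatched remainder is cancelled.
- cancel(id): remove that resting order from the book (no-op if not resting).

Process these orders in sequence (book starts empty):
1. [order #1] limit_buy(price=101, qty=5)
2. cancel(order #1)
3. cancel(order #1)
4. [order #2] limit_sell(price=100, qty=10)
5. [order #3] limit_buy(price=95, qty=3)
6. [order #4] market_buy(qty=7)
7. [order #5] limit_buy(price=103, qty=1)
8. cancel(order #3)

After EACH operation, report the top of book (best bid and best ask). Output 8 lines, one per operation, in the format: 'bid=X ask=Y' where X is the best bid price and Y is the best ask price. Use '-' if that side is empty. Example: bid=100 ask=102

After op 1 [order #1] limit_buy(price=101, qty=5): fills=none; bids=[#1:5@101] asks=[-]
After op 2 cancel(order #1): fills=none; bids=[-] asks=[-]
After op 3 cancel(order #1): fills=none; bids=[-] asks=[-]
After op 4 [order #2] limit_sell(price=100, qty=10): fills=none; bids=[-] asks=[#2:10@100]
After op 5 [order #3] limit_buy(price=95, qty=3): fills=none; bids=[#3:3@95] asks=[#2:10@100]
After op 6 [order #4] market_buy(qty=7): fills=#4x#2:7@100; bids=[#3:3@95] asks=[#2:3@100]
After op 7 [order #5] limit_buy(price=103, qty=1): fills=#5x#2:1@100; bids=[#3:3@95] asks=[#2:2@100]
After op 8 cancel(order #3): fills=none; bids=[-] asks=[#2:2@100]

Answer: bid=101 ask=-
bid=- ask=-
bid=- ask=-
bid=- ask=100
bid=95 ask=100
bid=95 ask=100
bid=95 ask=100
bid=- ask=100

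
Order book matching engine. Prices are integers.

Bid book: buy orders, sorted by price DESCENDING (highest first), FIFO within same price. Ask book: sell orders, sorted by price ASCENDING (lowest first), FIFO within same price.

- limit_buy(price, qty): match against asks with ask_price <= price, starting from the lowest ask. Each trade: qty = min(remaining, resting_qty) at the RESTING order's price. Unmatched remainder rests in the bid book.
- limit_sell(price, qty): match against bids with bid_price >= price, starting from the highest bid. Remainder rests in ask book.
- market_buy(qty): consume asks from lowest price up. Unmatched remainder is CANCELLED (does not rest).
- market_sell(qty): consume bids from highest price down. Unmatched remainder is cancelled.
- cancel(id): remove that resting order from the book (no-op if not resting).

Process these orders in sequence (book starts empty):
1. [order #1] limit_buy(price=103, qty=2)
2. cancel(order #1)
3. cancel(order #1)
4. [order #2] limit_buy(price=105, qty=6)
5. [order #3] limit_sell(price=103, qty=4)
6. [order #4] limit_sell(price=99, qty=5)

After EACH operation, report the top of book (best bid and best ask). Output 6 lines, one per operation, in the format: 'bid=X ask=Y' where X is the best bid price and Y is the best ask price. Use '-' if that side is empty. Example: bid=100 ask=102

After op 1 [order #1] limit_buy(price=103, qty=2): fills=none; bids=[#1:2@103] asks=[-]
After op 2 cancel(order #1): fills=none; bids=[-] asks=[-]
After op 3 cancel(order #1): fills=none; bids=[-] asks=[-]
After op 4 [order #2] limit_buy(price=105, qty=6): fills=none; bids=[#2:6@105] asks=[-]
After op 5 [order #3] limit_sell(price=103, qty=4): fills=#2x#3:4@105; bids=[#2:2@105] asks=[-]
After op 6 [order #4] limit_sell(price=99, qty=5): fills=#2x#4:2@105; bids=[-] asks=[#4:3@99]

Answer: bid=103 ask=-
bid=- ask=-
bid=- ask=-
bid=105 ask=-
bid=105 ask=-
bid=- ask=99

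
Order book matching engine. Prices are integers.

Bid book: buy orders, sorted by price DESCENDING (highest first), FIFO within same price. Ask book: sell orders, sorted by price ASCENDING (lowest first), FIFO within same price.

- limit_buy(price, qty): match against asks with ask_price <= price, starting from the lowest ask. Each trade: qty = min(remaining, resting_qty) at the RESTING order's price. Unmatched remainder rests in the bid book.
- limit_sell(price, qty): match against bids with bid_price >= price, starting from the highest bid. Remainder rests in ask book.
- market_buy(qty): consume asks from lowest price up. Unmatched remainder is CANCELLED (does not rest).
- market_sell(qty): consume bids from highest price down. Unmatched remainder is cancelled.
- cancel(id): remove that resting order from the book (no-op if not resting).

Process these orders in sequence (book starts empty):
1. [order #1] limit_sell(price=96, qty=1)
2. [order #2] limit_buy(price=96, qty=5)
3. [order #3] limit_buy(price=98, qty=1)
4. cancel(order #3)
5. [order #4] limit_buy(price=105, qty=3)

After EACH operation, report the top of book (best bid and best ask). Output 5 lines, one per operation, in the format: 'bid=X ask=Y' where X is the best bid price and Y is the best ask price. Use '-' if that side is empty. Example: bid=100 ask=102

Answer: bid=- ask=96
bid=96 ask=-
bid=98 ask=-
bid=96 ask=-
bid=105 ask=-

Derivation:
After op 1 [order #1] limit_sell(price=96, qty=1): fills=none; bids=[-] asks=[#1:1@96]
After op 2 [order #2] limit_buy(price=96, qty=5): fills=#2x#1:1@96; bids=[#2:4@96] asks=[-]
After op 3 [order #3] limit_buy(price=98, qty=1): fills=none; bids=[#3:1@98 #2:4@96] asks=[-]
After op 4 cancel(order #3): fills=none; bids=[#2:4@96] asks=[-]
After op 5 [order #4] limit_buy(price=105, qty=3): fills=none; bids=[#4:3@105 #2:4@96] asks=[-]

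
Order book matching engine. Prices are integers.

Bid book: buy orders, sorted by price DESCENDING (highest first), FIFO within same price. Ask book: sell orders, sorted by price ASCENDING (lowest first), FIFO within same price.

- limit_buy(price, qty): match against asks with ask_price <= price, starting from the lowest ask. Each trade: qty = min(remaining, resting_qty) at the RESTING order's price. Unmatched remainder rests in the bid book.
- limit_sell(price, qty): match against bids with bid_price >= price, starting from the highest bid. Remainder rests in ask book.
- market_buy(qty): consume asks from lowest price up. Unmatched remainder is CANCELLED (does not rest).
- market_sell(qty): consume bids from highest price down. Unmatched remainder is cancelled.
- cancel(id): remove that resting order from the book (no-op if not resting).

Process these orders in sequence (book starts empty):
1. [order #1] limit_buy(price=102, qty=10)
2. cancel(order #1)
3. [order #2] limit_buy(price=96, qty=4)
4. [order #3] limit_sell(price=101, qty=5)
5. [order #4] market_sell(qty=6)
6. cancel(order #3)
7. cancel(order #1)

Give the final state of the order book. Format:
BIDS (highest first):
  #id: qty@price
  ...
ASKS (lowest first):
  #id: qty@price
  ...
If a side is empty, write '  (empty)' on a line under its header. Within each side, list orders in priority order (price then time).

After op 1 [order #1] limit_buy(price=102, qty=10): fills=none; bids=[#1:10@102] asks=[-]
After op 2 cancel(order #1): fills=none; bids=[-] asks=[-]
After op 3 [order #2] limit_buy(price=96, qty=4): fills=none; bids=[#2:4@96] asks=[-]
After op 4 [order #3] limit_sell(price=101, qty=5): fills=none; bids=[#2:4@96] asks=[#3:5@101]
After op 5 [order #4] market_sell(qty=6): fills=#2x#4:4@96; bids=[-] asks=[#3:5@101]
After op 6 cancel(order #3): fills=none; bids=[-] asks=[-]
After op 7 cancel(order #1): fills=none; bids=[-] asks=[-]

Answer: BIDS (highest first):
  (empty)
ASKS (lowest first):
  (empty)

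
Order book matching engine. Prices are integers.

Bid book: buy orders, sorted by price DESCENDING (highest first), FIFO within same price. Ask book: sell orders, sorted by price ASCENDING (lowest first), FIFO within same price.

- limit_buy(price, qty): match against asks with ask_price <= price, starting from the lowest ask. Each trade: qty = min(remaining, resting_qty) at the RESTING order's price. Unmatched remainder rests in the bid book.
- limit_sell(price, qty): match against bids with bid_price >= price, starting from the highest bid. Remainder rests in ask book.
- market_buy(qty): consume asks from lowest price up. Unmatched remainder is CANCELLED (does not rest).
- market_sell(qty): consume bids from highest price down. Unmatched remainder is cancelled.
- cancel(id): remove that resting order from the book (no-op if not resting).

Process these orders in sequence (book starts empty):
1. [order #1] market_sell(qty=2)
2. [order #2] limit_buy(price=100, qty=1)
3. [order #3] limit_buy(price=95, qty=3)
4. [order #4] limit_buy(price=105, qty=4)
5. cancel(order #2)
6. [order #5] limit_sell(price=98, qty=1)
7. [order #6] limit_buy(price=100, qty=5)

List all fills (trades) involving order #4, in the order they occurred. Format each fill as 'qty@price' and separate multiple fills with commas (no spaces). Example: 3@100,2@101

After op 1 [order #1] market_sell(qty=2): fills=none; bids=[-] asks=[-]
After op 2 [order #2] limit_buy(price=100, qty=1): fills=none; bids=[#2:1@100] asks=[-]
After op 3 [order #3] limit_buy(price=95, qty=3): fills=none; bids=[#2:1@100 #3:3@95] asks=[-]
After op 4 [order #4] limit_buy(price=105, qty=4): fills=none; bids=[#4:4@105 #2:1@100 #3:3@95] asks=[-]
After op 5 cancel(order #2): fills=none; bids=[#4:4@105 #3:3@95] asks=[-]
After op 6 [order #5] limit_sell(price=98, qty=1): fills=#4x#5:1@105; bids=[#4:3@105 #3:3@95] asks=[-]
After op 7 [order #6] limit_buy(price=100, qty=5): fills=none; bids=[#4:3@105 #6:5@100 #3:3@95] asks=[-]

Answer: 1@105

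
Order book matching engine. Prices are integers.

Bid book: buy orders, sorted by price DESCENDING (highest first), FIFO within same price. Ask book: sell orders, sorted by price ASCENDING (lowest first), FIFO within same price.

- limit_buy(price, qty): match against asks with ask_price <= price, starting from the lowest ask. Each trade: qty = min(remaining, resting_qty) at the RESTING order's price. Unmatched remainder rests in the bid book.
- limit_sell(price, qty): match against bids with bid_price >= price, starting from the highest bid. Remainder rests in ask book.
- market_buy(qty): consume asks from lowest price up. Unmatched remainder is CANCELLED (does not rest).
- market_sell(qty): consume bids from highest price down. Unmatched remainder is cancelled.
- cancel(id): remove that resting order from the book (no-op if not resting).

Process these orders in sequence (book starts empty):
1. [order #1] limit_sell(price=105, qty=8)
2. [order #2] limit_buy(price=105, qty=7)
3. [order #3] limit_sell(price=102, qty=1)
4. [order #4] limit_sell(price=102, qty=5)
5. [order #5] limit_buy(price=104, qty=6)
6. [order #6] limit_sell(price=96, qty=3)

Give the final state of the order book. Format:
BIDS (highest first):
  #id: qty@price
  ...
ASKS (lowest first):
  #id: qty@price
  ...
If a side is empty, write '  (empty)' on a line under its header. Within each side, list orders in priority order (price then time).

Answer: BIDS (highest first):
  (empty)
ASKS (lowest first):
  #6: 3@96
  #1: 1@105

Derivation:
After op 1 [order #1] limit_sell(price=105, qty=8): fills=none; bids=[-] asks=[#1:8@105]
After op 2 [order #2] limit_buy(price=105, qty=7): fills=#2x#1:7@105; bids=[-] asks=[#1:1@105]
After op 3 [order #3] limit_sell(price=102, qty=1): fills=none; bids=[-] asks=[#3:1@102 #1:1@105]
After op 4 [order #4] limit_sell(price=102, qty=5): fills=none; bids=[-] asks=[#3:1@102 #4:5@102 #1:1@105]
After op 5 [order #5] limit_buy(price=104, qty=6): fills=#5x#3:1@102 #5x#4:5@102; bids=[-] asks=[#1:1@105]
After op 6 [order #6] limit_sell(price=96, qty=3): fills=none; bids=[-] asks=[#6:3@96 #1:1@105]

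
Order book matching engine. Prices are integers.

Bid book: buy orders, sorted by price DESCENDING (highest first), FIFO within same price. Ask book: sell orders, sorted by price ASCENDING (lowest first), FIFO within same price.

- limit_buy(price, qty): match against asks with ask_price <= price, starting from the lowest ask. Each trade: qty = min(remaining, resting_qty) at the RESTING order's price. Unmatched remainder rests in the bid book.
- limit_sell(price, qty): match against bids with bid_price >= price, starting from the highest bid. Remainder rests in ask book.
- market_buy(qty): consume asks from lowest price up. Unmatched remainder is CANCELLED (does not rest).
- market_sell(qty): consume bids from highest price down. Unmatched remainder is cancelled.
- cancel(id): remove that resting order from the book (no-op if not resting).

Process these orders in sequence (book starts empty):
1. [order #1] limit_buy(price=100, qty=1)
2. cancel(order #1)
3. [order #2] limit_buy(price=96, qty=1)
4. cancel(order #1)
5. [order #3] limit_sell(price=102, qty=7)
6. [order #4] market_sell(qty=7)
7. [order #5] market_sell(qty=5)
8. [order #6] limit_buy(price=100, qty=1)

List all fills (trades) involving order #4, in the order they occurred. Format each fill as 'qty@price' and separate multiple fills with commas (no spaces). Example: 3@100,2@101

After op 1 [order #1] limit_buy(price=100, qty=1): fills=none; bids=[#1:1@100] asks=[-]
After op 2 cancel(order #1): fills=none; bids=[-] asks=[-]
After op 3 [order #2] limit_buy(price=96, qty=1): fills=none; bids=[#2:1@96] asks=[-]
After op 4 cancel(order #1): fills=none; bids=[#2:1@96] asks=[-]
After op 5 [order #3] limit_sell(price=102, qty=7): fills=none; bids=[#2:1@96] asks=[#3:7@102]
After op 6 [order #4] market_sell(qty=7): fills=#2x#4:1@96; bids=[-] asks=[#3:7@102]
After op 7 [order #5] market_sell(qty=5): fills=none; bids=[-] asks=[#3:7@102]
After op 8 [order #6] limit_buy(price=100, qty=1): fills=none; bids=[#6:1@100] asks=[#3:7@102]

Answer: 1@96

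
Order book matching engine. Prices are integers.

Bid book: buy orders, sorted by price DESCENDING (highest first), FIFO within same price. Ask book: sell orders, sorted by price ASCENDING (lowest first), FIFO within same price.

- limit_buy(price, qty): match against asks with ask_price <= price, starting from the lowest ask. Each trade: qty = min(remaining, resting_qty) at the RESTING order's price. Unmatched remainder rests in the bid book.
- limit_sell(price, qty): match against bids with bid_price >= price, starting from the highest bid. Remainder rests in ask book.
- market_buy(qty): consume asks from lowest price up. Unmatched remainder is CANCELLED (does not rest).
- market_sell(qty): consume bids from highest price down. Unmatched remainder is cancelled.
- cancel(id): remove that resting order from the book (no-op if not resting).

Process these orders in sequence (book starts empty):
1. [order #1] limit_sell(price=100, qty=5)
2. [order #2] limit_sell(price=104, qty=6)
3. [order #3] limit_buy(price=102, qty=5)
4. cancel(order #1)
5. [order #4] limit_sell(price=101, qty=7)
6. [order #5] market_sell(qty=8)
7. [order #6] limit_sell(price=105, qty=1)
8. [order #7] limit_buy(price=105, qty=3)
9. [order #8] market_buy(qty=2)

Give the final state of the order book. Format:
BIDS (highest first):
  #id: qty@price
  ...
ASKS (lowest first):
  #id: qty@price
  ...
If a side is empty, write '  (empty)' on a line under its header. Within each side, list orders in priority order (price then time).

After op 1 [order #1] limit_sell(price=100, qty=5): fills=none; bids=[-] asks=[#1:5@100]
After op 2 [order #2] limit_sell(price=104, qty=6): fills=none; bids=[-] asks=[#1:5@100 #2:6@104]
After op 3 [order #3] limit_buy(price=102, qty=5): fills=#3x#1:5@100; bids=[-] asks=[#2:6@104]
After op 4 cancel(order #1): fills=none; bids=[-] asks=[#2:6@104]
After op 5 [order #4] limit_sell(price=101, qty=7): fills=none; bids=[-] asks=[#4:7@101 #2:6@104]
After op 6 [order #5] market_sell(qty=8): fills=none; bids=[-] asks=[#4:7@101 #2:6@104]
After op 7 [order #6] limit_sell(price=105, qty=1): fills=none; bids=[-] asks=[#4:7@101 #2:6@104 #6:1@105]
After op 8 [order #7] limit_buy(price=105, qty=3): fills=#7x#4:3@101; bids=[-] asks=[#4:4@101 #2:6@104 #6:1@105]
After op 9 [order #8] market_buy(qty=2): fills=#8x#4:2@101; bids=[-] asks=[#4:2@101 #2:6@104 #6:1@105]

Answer: BIDS (highest first):
  (empty)
ASKS (lowest first):
  #4: 2@101
  #2: 6@104
  #6: 1@105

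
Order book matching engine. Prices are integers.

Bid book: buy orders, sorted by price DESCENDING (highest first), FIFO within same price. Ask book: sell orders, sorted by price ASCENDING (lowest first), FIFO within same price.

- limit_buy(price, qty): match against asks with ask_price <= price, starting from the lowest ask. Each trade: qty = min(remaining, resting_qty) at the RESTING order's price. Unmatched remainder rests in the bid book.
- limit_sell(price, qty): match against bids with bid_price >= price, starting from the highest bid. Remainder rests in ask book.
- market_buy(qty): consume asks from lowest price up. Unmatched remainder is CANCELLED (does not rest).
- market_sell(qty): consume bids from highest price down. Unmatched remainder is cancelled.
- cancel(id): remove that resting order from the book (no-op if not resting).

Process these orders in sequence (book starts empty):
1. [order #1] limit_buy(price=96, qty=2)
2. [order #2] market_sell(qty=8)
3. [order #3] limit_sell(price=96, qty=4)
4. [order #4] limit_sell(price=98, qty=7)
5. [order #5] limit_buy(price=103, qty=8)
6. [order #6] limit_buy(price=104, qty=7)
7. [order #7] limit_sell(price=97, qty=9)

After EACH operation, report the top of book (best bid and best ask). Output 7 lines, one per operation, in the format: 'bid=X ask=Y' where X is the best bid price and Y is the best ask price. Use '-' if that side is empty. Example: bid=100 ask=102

After op 1 [order #1] limit_buy(price=96, qty=2): fills=none; bids=[#1:2@96] asks=[-]
After op 2 [order #2] market_sell(qty=8): fills=#1x#2:2@96; bids=[-] asks=[-]
After op 3 [order #3] limit_sell(price=96, qty=4): fills=none; bids=[-] asks=[#3:4@96]
After op 4 [order #4] limit_sell(price=98, qty=7): fills=none; bids=[-] asks=[#3:4@96 #4:7@98]
After op 5 [order #5] limit_buy(price=103, qty=8): fills=#5x#3:4@96 #5x#4:4@98; bids=[-] asks=[#4:3@98]
After op 6 [order #6] limit_buy(price=104, qty=7): fills=#6x#4:3@98; bids=[#6:4@104] asks=[-]
After op 7 [order #7] limit_sell(price=97, qty=9): fills=#6x#7:4@104; bids=[-] asks=[#7:5@97]

Answer: bid=96 ask=-
bid=- ask=-
bid=- ask=96
bid=- ask=96
bid=- ask=98
bid=104 ask=-
bid=- ask=97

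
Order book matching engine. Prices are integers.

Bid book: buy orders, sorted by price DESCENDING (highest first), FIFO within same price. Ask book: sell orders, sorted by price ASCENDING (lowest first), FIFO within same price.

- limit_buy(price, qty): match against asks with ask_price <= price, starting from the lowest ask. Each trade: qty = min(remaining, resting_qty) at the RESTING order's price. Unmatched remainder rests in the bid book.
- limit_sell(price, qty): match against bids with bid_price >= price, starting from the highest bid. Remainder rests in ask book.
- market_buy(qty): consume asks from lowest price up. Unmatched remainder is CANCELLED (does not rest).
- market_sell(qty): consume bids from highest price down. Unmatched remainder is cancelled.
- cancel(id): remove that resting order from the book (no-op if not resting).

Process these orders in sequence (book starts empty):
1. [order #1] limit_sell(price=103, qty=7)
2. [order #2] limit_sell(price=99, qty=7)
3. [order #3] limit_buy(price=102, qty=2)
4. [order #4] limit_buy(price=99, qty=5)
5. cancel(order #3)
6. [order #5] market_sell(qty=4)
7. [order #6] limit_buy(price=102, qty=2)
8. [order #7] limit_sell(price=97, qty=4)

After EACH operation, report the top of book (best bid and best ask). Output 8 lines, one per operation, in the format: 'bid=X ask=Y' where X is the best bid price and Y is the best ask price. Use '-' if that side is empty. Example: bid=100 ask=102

Answer: bid=- ask=103
bid=- ask=99
bid=- ask=99
bid=- ask=103
bid=- ask=103
bid=- ask=103
bid=102 ask=103
bid=- ask=97

Derivation:
After op 1 [order #1] limit_sell(price=103, qty=7): fills=none; bids=[-] asks=[#1:7@103]
After op 2 [order #2] limit_sell(price=99, qty=7): fills=none; bids=[-] asks=[#2:7@99 #1:7@103]
After op 3 [order #3] limit_buy(price=102, qty=2): fills=#3x#2:2@99; bids=[-] asks=[#2:5@99 #1:7@103]
After op 4 [order #4] limit_buy(price=99, qty=5): fills=#4x#2:5@99; bids=[-] asks=[#1:7@103]
After op 5 cancel(order #3): fills=none; bids=[-] asks=[#1:7@103]
After op 6 [order #5] market_sell(qty=4): fills=none; bids=[-] asks=[#1:7@103]
After op 7 [order #6] limit_buy(price=102, qty=2): fills=none; bids=[#6:2@102] asks=[#1:7@103]
After op 8 [order #7] limit_sell(price=97, qty=4): fills=#6x#7:2@102; bids=[-] asks=[#7:2@97 #1:7@103]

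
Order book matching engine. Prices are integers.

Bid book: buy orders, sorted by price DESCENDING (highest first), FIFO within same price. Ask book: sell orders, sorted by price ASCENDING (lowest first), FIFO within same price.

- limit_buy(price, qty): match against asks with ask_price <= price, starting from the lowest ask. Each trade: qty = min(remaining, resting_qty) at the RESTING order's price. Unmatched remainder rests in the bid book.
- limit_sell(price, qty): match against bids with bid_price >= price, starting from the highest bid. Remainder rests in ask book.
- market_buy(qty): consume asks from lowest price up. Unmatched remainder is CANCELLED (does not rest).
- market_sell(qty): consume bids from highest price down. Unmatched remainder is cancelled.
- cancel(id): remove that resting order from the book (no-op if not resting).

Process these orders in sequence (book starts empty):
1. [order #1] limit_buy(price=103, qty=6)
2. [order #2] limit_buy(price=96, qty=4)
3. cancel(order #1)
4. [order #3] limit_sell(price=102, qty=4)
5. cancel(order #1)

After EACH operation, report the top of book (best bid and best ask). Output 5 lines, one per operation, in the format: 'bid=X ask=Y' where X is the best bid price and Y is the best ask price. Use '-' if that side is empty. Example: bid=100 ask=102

After op 1 [order #1] limit_buy(price=103, qty=6): fills=none; bids=[#1:6@103] asks=[-]
After op 2 [order #2] limit_buy(price=96, qty=4): fills=none; bids=[#1:6@103 #2:4@96] asks=[-]
After op 3 cancel(order #1): fills=none; bids=[#2:4@96] asks=[-]
After op 4 [order #3] limit_sell(price=102, qty=4): fills=none; bids=[#2:4@96] asks=[#3:4@102]
After op 5 cancel(order #1): fills=none; bids=[#2:4@96] asks=[#3:4@102]

Answer: bid=103 ask=-
bid=103 ask=-
bid=96 ask=-
bid=96 ask=102
bid=96 ask=102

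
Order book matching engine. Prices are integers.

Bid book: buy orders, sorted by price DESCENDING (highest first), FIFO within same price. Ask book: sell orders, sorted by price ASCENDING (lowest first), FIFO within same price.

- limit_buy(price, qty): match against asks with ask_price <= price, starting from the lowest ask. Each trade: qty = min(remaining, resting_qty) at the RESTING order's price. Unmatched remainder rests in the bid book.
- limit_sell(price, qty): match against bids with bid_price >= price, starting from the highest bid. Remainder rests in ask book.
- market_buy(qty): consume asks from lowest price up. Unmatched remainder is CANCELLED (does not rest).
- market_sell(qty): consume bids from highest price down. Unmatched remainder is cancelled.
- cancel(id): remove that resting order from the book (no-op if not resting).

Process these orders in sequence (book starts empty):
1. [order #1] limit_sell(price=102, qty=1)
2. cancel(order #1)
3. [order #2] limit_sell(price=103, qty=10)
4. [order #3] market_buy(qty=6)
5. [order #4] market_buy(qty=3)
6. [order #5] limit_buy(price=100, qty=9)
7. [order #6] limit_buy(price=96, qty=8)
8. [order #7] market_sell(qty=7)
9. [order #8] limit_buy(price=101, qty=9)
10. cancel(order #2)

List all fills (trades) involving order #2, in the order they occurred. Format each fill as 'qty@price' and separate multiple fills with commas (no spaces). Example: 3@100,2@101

Answer: 6@103,3@103

Derivation:
After op 1 [order #1] limit_sell(price=102, qty=1): fills=none; bids=[-] asks=[#1:1@102]
After op 2 cancel(order #1): fills=none; bids=[-] asks=[-]
After op 3 [order #2] limit_sell(price=103, qty=10): fills=none; bids=[-] asks=[#2:10@103]
After op 4 [order #3] market_buy(qty=6): fills=#3x#2:6@103; bids=[-] asks=[#2:4@103]
After op 5 [order #4] market_buy(qty=3): fills=#4x#2:3@103; bids=[-] asks=[#2:1@103]
After op 6 [order #5] limit_buy(price=100, qty=9): fills=none; bids=[#5:9@100] asks=[#2:1@103]
After op 7 [order #6] limit_buy(price=96, qty=8): fills=none; bids=[#5:9@100 #6:8@96] asks=[#2:1@103]
After op 8 [order #7] market_sell(qty=7): fills=#5x#7:7@100; bids=[#5:2@100 #6:8@96] asks=[#2:1@103]
After op 9 [order #8] limit_buy(price=101, qty=9): fills=none; bids=[#8:9@101 #5:2@100 #6:8@96] asks=[#2:1@103]
After op 10 cancel(order #2): fills=none; bids=[#8:9@101 #5:2@100 #6:8@96] asks=[-]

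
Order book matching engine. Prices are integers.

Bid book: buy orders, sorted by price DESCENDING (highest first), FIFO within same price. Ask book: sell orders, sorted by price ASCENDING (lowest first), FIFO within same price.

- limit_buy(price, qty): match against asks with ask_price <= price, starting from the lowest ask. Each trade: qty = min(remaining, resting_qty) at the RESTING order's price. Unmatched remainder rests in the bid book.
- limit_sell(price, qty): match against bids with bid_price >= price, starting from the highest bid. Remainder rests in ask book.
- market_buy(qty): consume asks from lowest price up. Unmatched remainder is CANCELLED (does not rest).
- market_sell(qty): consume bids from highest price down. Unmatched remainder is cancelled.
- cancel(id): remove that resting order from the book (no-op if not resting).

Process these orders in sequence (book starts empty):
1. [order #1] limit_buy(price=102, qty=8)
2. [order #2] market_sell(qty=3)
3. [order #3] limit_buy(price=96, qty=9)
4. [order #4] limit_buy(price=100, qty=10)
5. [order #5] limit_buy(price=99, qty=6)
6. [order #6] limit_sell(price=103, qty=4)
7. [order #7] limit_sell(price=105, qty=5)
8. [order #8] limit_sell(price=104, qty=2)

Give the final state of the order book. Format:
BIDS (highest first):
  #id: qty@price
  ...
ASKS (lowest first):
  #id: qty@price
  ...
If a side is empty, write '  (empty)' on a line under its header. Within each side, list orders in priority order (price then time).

After op 1 [order #1] limit_buy(price=102, qty=8): fills=none; bids=[#1:8@102] asks=[-]
After op 2 [order #2] market_sell(qty=3): fills=#1x#2:3@102; bids=[#1:5@102] asks=[-]
After op 3 [order #3] limit_buy(price=96, qty=9): fills=none; bids=[#1:5@102 #3:9@96] asks=[-]
After op 4 [order #4] limit_buy(price=100, qty=10): fills=none; bids=[#1:5@102 #4:10@100 #3:9@96] asks=[-]
After op 5 [order #5] limit_buy(price=99, qty=6): fills=none; bids=[#1:5@102 #4:10@100 #5:6@99 #3:9@96] asks=[-]
After op 6 [order #6] limit_sell(price=103, qty=4): fills=none; bids=[#1:5@102 #4:10@100 #5:6@99 #3:9@96] asks=[#6:4@103]
After op 7 [order #7] limit_sell(price=105, qty=5): fills=none; bids=[#1:5@102 #4:10@100 #5:6@99 #3:9@96] asks=[#6:4@103 #7:5@105]
After op 8 [order #8] limit_sell(price=104, qty=2): fills=none; bids=[#1:5@102 #4:10@100 #5:6@99 #3:9@96] asks=[#6:4@103 #8:2@104 #7:5@105]

Answer: BIDS (highest first):
  #1: 5@102
  #4: 10@100
  #5: 6@99
  #3: 9@96
ASKS (lowest first):
  #6: 4@103
  #8: 2@104
  #7: 5@105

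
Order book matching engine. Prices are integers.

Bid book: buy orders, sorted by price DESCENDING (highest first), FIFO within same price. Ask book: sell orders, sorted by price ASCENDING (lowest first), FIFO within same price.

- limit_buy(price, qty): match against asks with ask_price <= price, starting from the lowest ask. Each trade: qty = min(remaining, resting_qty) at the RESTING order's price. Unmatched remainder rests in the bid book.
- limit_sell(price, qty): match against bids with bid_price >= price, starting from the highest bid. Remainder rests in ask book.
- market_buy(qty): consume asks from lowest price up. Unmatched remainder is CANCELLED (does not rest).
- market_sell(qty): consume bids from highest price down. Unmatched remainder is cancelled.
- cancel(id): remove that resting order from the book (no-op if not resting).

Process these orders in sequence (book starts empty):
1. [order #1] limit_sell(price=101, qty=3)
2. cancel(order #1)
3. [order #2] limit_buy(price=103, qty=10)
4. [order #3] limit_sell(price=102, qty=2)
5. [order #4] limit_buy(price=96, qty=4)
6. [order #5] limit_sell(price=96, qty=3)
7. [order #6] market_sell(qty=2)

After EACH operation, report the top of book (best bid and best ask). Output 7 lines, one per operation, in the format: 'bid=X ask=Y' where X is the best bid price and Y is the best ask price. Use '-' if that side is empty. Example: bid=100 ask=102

After op 1 [order #1] limit_sell(price=101, qty=3): fills=none; bids=[-] asks=[#1:3@101]
After op 2 cancel(order #1): fills=none; bids=[-] asks=[-]
After op 3 [order #2] limit_buy(price=103, qty=10): fills=none; bids=[#2:10@103] asks=[-]
After op 4 [order #3] limit_sell(price=102, qty=2): fills=#2x#3:2@103; bids=[#2:8@103] asks=[-]
After op 5 [order #4] limit_buy(price=96, qty=4): fills=none; bids=[#2:8@103 #4:4@96] asks=[-]
After op 6 [order #5] limit_sell(price=96, qty=3): fills=#2x#5:3@103; bids=[#2:5@103 #4:4@96] asks=[-]
After op 7 [order #6] market_sell(qty=2): fills=#2x#6:2@103; bids=[#2:3@103 #4:4@96] asks=[-]

Answer: bid=- ask=101
bid=- ask=-
bid=103 ask=-
bid=103 ask=-
bid=103 ask=-
bid=103 ask=-
bid=103 ask=-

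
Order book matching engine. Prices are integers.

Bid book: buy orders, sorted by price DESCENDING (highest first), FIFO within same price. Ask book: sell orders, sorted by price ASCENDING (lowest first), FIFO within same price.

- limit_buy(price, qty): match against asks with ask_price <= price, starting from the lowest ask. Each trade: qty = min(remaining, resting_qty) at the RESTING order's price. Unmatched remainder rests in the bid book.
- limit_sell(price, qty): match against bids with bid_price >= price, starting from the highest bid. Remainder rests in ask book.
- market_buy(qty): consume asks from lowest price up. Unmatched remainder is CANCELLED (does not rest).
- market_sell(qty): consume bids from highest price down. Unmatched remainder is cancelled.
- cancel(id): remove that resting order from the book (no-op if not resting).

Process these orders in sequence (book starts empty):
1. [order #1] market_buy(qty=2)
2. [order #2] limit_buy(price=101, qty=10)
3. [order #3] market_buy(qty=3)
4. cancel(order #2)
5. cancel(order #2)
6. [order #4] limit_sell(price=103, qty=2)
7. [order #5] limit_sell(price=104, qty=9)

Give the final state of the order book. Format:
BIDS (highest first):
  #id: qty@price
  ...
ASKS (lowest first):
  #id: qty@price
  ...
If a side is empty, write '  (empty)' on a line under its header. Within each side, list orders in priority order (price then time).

After op 1 [order #1] market_buy(qty=2): fills=none; bids=[-] asks=[-]
After op 2 [order #2] limit_buy(price=101, qty=10): fills=none; bids=[#2:10@101] asks=[-]
After op 3 [order #3] market_buy(qty=3): fills=none; bids=[#2:10@101] asks=[-]
After op 4 cancel(order #2): fills=none; bids=[-] asks=[-]
After op 5 cancel(order #2): fills=none; bids=[-] asks=[-]
After op 6 [order #4] limit_sell(price=103, qty=2): fills=none; bids=[-] asks=[#4:2@103]
After op 7 [order #5] limit_sell(price=104, qty=9): fills=none; bids=[-] asks=[#4:2@103 #5:9@104]

Answer: BIDS (highest first):
  (empty)
ASKS (lowest first):
  #4: 2@103
  #5: 9@104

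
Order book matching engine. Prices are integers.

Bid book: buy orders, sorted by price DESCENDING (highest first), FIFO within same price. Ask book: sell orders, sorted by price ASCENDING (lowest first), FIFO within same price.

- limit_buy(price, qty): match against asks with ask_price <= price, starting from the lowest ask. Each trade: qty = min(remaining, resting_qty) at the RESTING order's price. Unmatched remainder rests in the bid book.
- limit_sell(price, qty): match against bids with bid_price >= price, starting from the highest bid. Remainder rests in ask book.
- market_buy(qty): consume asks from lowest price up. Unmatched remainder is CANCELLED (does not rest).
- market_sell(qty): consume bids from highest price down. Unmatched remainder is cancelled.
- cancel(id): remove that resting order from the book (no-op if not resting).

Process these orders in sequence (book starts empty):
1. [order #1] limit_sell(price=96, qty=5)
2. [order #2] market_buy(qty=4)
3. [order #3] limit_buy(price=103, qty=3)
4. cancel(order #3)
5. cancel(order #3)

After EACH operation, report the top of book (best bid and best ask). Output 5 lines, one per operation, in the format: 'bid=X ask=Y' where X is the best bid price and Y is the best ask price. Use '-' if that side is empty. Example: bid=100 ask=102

After op 1 [order #1] limit_sell(price=96, qty=5): fills=none; bids=[-] asks=[#1:5@96]
After op 2 [order #2] market_buy(qty=4): fills=#2x#1:4@96; bids=[-] asks=[#1:1@96]
After op 3 [order #3] limit_buy(price=103, qty=3): fills=#3x#1:1@96; bids=[#3:2@103] asks=[-]
After op 4 cancel(order #3): fills=none; bids=[-] asks=[-]
After op 5 cancel(order #3): fills=none; bids=[-] asks=[-]

Answer: bid=- ask=96
bid=- ask=96
bid=103 ask=-
bid=- ask=-
bid=- ask=-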